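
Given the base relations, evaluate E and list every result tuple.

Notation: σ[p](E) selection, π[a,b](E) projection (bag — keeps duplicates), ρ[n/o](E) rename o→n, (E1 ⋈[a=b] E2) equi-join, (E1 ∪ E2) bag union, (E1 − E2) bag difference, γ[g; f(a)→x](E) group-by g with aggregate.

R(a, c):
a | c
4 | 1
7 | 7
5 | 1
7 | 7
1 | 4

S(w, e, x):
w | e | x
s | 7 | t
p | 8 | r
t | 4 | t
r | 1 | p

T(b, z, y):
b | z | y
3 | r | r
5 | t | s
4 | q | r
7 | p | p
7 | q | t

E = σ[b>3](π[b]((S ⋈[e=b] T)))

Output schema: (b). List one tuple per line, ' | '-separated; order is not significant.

Subexpression sizes:
  S → 4
  T → 5
  (S ⋈[e=b] T) → 3
  π[b]((S ⋈[e=b] T)) → 3
  σ[b>3](π[b]((S ⋈[e=b] T))) → 3

== RESULT ==
b
4
7
7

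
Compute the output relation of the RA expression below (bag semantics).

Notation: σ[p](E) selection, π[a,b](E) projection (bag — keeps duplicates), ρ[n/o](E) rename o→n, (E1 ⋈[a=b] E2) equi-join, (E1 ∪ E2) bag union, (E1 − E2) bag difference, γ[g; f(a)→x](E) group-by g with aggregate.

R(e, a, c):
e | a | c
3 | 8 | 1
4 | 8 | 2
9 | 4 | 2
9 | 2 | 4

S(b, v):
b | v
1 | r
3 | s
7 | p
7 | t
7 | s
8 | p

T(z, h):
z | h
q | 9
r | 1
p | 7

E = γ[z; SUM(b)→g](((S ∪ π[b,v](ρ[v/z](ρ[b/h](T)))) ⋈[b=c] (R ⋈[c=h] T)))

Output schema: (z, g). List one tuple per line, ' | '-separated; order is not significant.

Per-node cardinality:
  S → 6
  T → 3
  ρ[b/h](T) → 3
  ρ[v/z](ρ[b/h](T)) → 3
  π[b,v](ρ[v/z](ρ[b/h](T))) → 3
  (S ∪ π[b,v](ρ[v/z](ρ[b/h](T)))) → 9
  R → 4
  T → 3
  (R ⋈[c=h] T) → 1
  ((S ∪ π[b,v](ρ[v/z](ρ[b/h](T)))) ⋈[b=c] (R ⋈[c=h] T)) → 2
  γ[z; SUM(b)→g](((S ∪ π[b,v](ρ[v/z](ρ[b/h](T)))) ⋈[b=c] (R ⋈[c=h] T))) → 1

== RESULT ==
z | g
r | 2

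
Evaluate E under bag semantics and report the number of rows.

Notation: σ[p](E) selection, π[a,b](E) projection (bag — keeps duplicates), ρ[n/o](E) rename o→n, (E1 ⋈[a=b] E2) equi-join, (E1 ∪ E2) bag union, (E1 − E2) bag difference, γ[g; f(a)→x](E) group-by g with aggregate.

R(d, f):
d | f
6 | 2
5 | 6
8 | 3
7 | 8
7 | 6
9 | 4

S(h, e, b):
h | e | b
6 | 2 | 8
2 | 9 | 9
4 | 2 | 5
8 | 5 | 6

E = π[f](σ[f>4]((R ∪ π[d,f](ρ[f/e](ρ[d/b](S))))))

Row counts bottom-up:
  R → 6
  S → 4
  ρ[d/b](S) → 4
  ρ[f/e](ρ[d/b](S)) → 4
  π[d,f](ρ[f/e](ρ[d/b](S))) → 4
  (R ∪ π[d,f](ρ[f/e](ρ[d/b](S)))) → 10
  σ[f>4]((R ∪ π[d,f](ρ[f/e](ρ[d/b](S))))) → 5
  π[f](σ[f>4]((R ∪ π[d,f](ρ[f/e](ρ[d/b](S)))))) → 5

|E| = 5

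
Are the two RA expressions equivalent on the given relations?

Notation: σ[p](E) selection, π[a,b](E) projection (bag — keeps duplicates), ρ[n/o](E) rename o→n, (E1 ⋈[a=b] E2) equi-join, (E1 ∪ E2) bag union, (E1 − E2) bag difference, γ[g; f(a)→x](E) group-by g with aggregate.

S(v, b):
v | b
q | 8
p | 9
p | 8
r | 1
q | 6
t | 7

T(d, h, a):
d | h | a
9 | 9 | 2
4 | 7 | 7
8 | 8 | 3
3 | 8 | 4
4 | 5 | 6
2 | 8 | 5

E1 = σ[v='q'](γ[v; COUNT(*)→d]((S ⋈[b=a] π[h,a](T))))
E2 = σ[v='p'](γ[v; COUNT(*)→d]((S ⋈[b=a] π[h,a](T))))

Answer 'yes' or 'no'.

E1 stepwise |·|:
  S → 6
  T → 6
  π[h,a](T) → 6
  (S ⋈[b=a] π[h,a](T)) → 2
  γ[v; COUNT(*)→d]((S ⋈[b=a] π[h,a](T))) → 2
  σ[v='q'](γ[v; COUNT(*)→d]((S ⋈[b=a] π[h,a](T)))) → 1
E2 stepwise |·|:
  S → 6
  T → 6
  π[h,a](T) → 6
  (S ⋈[b=a] π[h,a](T)) → 2
  γ[v; COUNT(*)→d]((S ⋈[b=a] π[h,a](T))) → 2
  σ[v='p'](γ[v; COUNT(*)→d]((S ⋈[b=a] π[h,a](T)))) → 0

E1 result:
v | d
q | 1
E2 result:
v | d
(0 rows)
Witness: ('q', 1) appears 1× in E1 but 0× in E2.

no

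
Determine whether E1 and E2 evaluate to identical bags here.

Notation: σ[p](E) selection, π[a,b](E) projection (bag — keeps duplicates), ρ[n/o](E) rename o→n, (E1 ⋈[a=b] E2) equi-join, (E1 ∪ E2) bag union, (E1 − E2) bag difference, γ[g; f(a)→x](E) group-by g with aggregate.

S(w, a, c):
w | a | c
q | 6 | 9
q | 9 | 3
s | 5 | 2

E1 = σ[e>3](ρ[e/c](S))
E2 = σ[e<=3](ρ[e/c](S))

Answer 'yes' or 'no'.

E1 per-node cardinality:
  S → 3
  ρ[e/c](S) → 3
  σ[e>3](ρ[e/c](S)) → 1
E2 per-node cardinality:
  S → 3
  ρ[e/c](S) → 3
  σ[e<=3](ρ[e/c](S)) → 2

E1 result:
w | a | e
q | 6 | 9
E2 result:
w | a | e
q | 9 | 3
s | 5 | 2
Witness: ('s', 5, 2) appears 0× in E1 but 1× in E2.

no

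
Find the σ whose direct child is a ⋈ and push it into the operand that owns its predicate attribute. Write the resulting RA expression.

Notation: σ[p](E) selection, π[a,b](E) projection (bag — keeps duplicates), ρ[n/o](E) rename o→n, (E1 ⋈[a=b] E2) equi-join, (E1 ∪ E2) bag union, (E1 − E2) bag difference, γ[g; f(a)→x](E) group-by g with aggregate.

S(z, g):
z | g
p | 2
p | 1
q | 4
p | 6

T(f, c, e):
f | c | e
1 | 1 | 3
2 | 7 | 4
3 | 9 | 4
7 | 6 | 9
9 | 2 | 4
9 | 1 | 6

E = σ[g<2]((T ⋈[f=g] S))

σ filters on g, owned by the right side.
E' = (T ⋈[f=g] σ[g<2](S))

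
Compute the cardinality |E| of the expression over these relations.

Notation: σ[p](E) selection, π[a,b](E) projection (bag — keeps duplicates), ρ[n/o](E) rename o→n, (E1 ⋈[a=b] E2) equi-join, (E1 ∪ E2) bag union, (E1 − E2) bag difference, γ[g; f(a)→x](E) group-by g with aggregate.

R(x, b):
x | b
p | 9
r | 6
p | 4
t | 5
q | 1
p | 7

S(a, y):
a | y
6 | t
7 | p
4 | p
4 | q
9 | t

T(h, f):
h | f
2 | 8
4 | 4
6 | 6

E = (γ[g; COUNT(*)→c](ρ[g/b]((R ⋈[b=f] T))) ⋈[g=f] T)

Stepwise |·|:
  R → 6
  T → 3
  (R ⋈[b=f] T) → 2
  ρ[g/b]((R ⋈[b=f] T)) → 2
  γ[g; COUNT(*)→c](ρ[g/b]((R ⋈[b=f] T))) → 2
  T → 3
  (γ[g; COUNT(*)→c](ρ[g/b]((R ⋈[b=f] T))) ⋈[g=f] T) → 2

|E| = 2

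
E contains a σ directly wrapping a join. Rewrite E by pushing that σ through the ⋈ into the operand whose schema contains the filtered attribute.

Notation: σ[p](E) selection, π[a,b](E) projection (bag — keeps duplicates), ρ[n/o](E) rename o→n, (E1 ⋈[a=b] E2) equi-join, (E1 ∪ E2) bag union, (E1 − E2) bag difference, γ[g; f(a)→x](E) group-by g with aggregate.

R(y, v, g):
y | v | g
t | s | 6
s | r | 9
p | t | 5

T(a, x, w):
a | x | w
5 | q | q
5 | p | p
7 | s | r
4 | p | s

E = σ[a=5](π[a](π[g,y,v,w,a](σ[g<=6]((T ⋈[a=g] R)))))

σ filters on g, owned by the right side.
E' = σ[a=5](π[a](π[g,y,v,w,a]((T ⋈[a=g] σ[g<=6](R)))))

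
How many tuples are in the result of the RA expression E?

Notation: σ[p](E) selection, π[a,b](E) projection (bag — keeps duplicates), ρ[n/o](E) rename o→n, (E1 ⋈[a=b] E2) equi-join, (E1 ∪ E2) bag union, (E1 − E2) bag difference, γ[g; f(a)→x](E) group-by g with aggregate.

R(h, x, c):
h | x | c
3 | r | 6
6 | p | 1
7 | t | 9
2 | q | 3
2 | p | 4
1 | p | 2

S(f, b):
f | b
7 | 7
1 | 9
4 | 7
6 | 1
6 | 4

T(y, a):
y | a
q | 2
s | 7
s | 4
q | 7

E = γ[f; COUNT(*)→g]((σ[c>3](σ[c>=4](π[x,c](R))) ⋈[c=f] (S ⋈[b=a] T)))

Stepwise |·|:
  R → 6
  π[x,c](R) → 6
  σ[c>=4](π[x,c](R)) → 3
  σ[c>3](σ[c>=4](π[x,c](R))) → 3
  S → 5
  T → 4
  (S ⋈[b=a] T) → 5
  (σ[c>3](σ[c>=4](π[x,c](R))) ⋈[c=f] (S ⋈[b=a] T)) → 3
  γ[f; COUNT(*)→g]((σ[c>3](σ[c>=4](π[x,c](R))) ⋈[c=f] (S ⋈[b=a] T))) → 2

|E| = 2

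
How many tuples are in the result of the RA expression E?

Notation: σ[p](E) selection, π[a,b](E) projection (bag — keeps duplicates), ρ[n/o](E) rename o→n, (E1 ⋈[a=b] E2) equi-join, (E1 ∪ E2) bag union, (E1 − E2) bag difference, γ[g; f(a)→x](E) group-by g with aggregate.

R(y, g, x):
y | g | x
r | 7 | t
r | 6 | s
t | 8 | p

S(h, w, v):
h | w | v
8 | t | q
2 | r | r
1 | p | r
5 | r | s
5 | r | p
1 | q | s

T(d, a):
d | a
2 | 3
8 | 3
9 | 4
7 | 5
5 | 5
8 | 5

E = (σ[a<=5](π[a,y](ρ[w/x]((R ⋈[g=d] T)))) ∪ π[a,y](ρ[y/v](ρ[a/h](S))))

Subexpression sizes:
  R → 3
  T → 6
  (R ⋈[g=d] T) → 3
  ρ[w/x]((R ⋈[g=d] T)) → 3
  π[a,y](ρ[w/x]((R ⋈[g=d] T))) → 3
  σ[a<=5](π[a,y](ρ[w/x]((R ⋈[g=d] T)))) → 3
  S → 6
  ρ[a/h](S) → 6
  ρ[y/v](ρ[a/h](S)) → 6
  π[a,y](ρ[y/v](ρ[a/h](S))) → 6
  (σ[a<=5](π[a,y](ρ[w/x]((R ⋈[g=d] T)))) ∪ π[a,y](ρ[y/v](ρ[a/h](S)))) → 9

|E| = 9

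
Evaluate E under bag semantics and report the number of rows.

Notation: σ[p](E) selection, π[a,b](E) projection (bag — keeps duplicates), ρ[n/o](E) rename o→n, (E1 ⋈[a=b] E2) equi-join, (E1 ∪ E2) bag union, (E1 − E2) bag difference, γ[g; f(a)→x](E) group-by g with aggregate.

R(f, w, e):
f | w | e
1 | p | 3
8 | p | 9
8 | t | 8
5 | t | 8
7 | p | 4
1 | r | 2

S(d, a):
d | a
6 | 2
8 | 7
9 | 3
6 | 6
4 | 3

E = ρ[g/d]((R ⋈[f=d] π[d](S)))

Subexpression sizes:
  R → 6
  S → 5
  π[d](S) → 5
  (R ⋈[f=d] π[d](S)) → 2
  ρ[g/d]((R ⋈[f=d] π[d](S))) → 2

|E| = 2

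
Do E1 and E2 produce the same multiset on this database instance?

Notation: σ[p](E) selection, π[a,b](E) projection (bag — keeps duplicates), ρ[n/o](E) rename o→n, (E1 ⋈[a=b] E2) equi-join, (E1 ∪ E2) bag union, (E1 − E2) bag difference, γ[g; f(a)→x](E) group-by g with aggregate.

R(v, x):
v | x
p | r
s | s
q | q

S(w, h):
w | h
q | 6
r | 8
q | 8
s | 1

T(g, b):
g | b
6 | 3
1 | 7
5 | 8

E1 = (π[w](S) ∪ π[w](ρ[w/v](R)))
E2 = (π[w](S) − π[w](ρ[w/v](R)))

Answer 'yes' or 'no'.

E1 per-node cardinality:
  S → 4
  π[w](S) → 4
  R → 3
  ρ[w/v](R) → 3
  π[w](ρ[w/v](R)) → 3
  (π[w](S) ∪ π[w](ρ[w/v](R))) → 7
E2 per-node cardinality:
  S → 4
  π[w](S) → 4
  R → 3
  ρ[w/v](R) → 3
  π[w](ρ[w/v](R)) → 3
  (π[w](S) − π[w](ρ[w/v](R))) → 2

E1 result:
w
p
q
q
q
r
s
s
E2 result:
w
q
r
Witness: ('s',) appears 2× in E1 but 0× in E2.

no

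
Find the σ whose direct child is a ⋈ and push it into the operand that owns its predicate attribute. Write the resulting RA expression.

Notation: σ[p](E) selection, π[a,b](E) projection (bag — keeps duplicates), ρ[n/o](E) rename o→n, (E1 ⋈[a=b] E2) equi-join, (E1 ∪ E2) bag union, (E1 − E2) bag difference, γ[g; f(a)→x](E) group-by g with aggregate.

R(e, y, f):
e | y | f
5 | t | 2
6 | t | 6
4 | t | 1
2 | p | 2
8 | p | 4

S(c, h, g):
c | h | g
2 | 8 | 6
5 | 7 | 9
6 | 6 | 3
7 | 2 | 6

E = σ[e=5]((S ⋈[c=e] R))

σ filters on e, owned by the right side.
E' = (S ⋈[c=e] σ[e=5](R))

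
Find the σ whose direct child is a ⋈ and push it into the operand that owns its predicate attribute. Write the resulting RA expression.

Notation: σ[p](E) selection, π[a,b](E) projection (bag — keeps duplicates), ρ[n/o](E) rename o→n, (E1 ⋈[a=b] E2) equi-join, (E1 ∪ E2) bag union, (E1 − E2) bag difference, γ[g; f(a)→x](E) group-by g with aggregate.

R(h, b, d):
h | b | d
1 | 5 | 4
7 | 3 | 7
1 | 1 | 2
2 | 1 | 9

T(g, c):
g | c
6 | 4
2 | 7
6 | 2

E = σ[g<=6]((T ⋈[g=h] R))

σ filters on g, owned by the left side.
E' = (σ[g<=6](T) ⋈[g=h] R)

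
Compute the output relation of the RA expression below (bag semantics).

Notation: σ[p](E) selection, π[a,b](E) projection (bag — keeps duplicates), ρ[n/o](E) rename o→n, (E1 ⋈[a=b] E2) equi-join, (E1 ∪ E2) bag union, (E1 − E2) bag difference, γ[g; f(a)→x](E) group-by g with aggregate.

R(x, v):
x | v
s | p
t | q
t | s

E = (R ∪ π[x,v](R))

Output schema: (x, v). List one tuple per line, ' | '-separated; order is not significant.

Row counts bottom-up:
  R → 3
  R → 3
  π[x,v](R) → 3
  (R ∪ π[x,v](R)) → 6

== RESULT ==
x | v
s | p
s | p
t | q
t | q
t | s
t | s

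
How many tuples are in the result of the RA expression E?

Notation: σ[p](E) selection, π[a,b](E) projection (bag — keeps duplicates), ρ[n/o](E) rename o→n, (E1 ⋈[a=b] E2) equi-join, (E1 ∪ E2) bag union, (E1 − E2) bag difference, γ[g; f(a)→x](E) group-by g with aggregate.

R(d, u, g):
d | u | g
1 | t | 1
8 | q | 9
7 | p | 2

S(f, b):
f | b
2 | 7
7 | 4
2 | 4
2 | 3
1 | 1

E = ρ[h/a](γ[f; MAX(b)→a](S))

Per-node cardinality:
  S → 5
  γ[f; MAX(b)→a](S) → 3
  ρ[h/a](γ[f; MAX(b)→a](S)) → 3

|E| = 3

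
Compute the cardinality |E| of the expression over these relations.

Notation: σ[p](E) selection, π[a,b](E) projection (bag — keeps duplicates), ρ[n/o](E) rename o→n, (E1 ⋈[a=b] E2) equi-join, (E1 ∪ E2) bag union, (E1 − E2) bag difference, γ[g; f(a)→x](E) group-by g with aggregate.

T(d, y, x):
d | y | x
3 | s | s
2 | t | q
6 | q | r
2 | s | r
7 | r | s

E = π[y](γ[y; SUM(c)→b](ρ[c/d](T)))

Subexpression sizes:
  T → 5
  ρ[c/d](T) → 5
  γ[y; SUM(c)→b](ρ[c/d](T)) → 4
  π[y](γ[y; SUM(c)→b](ρ[c/d](T))) → 4

|E| = 4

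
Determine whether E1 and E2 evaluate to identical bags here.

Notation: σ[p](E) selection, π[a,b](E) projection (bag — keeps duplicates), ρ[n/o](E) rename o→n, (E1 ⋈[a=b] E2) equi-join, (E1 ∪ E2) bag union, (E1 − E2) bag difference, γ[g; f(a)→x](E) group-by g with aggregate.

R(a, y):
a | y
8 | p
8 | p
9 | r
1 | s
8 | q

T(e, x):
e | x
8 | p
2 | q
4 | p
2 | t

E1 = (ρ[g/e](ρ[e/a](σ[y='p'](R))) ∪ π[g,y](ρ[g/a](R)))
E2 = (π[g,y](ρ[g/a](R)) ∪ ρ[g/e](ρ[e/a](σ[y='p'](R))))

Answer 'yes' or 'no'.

E1 per-node cardinality:
  R → 5
  σ[y='p'](R) → 2
  ρ[e/a](σ[y='p'](R)) → 2
  ρ[g/e](ρ[e/a](σ[y='p'](R))) → 2
  R → 5
  ρ[g/a](R) → 5
  π[g,y](ρ[g/a](R)) → 5
  (ρ[g/e](ρ[e/a](σ[y='p'](R))) ∪ π[g,y](ρ[g/a](R))) → 7
E2 per-node cardinality:
  R → 5
  ρ[g/a](R) → 5
  π[g,y](ρ[g/a](R)) → 5
  R → 5
  σ[y='p'](R) → 2
  ρ[e/a](σ[y='p'](R)) → 2
  ρ[g/e](ρ[e/a](σ[y='p'](R))) → 2
  (π[g,y](ρ[g/a](R)) ∪ ρ[g/e](ρ[e/a](σ[y='p'](R)))) → 7

E1 and E2 produce the same multiset:
g | y
1 | s
8 | p
8 | p
8 | p
8 | p
8 | q
9 | r

yes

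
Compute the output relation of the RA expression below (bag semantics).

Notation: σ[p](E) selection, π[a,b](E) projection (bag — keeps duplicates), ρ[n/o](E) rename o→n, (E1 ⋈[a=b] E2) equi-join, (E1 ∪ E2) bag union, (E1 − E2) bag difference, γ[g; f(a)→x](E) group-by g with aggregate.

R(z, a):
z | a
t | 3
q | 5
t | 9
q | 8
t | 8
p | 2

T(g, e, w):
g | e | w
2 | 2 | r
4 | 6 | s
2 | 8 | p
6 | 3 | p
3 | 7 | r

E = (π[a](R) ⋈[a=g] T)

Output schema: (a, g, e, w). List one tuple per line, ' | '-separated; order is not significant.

Subexpression sizes:
  R → 6
  π[a](R) → 6
  T → 5
  (π[a](R) ⋈[a=g] T) → 3

== RESULT ==
a | g | e | w
2 | 2 | 2 | r
2 | 2 | 8 | p
3 | 3 | 7 | r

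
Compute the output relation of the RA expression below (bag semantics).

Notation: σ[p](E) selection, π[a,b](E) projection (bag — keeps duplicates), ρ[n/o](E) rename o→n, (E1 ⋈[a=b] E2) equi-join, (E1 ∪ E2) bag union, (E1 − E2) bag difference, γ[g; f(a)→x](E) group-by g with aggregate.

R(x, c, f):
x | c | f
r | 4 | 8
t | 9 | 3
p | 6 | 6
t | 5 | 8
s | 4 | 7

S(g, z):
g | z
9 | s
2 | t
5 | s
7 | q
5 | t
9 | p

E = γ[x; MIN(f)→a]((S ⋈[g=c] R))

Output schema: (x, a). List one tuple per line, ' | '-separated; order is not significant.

Per-node cardinality:
  S → 6
  R → 5
  (S ⋈[g=c] R) → 4
  γ[x; MIN(f)→a]((S ⋈[g=c] R)) → 1

== RESULT ==
x | a
t | 3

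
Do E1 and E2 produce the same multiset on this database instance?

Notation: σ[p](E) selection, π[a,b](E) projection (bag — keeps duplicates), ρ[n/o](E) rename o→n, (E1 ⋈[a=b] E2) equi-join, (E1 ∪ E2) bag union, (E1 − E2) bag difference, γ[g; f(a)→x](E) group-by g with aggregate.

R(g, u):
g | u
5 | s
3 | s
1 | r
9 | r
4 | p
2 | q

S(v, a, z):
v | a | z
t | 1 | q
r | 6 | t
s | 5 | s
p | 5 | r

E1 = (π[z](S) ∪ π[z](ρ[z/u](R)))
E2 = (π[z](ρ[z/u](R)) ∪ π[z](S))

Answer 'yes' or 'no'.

E1 per-node cardinality:
  S → 4
  π[z](S) → 4
  R → 6
  ρ[z/u](R) → 6
  π[z](ρ[z/u](R)) → 6
  (π[z](S) ∪ π[z](ρ[z/u](R))) → 10
E2 per-node cardinality:
  R → 6
  ρ[z/u](R) → 6
  π[z](ρ[z/u](R)) → 6
  S → 4
  π[z](S) → 4
  (π[z](ρ[z/u](R)) ∪ π[z](S)) → 10

E1 and E2 produce the same multiset:
z
p
q
q
r
r
r
s
s
s
t

yes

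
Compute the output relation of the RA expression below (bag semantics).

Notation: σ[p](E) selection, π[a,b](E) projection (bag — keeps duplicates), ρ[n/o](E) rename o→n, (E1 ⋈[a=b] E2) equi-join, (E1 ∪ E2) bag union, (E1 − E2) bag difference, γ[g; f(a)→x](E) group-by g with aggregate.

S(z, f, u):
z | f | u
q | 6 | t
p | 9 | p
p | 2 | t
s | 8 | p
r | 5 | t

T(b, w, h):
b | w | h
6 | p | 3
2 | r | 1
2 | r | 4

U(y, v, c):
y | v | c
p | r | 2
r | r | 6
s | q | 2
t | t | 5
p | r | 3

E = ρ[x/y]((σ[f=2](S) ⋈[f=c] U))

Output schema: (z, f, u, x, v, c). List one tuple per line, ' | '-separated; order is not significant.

Row counts bottom-up:
  S → 5
  σ[f=2](S) → 1
  U → 5
  (σ[f=2](S) ⋈[f=c] U) → 2
  ρ[x/y]((σ[f=2](S) ⋈[f=c] U)) → 2

== RESULT ==
z | f | u | x | v | c
p | 2 | t | p | r | 2
p | 2 | t | s | q | 2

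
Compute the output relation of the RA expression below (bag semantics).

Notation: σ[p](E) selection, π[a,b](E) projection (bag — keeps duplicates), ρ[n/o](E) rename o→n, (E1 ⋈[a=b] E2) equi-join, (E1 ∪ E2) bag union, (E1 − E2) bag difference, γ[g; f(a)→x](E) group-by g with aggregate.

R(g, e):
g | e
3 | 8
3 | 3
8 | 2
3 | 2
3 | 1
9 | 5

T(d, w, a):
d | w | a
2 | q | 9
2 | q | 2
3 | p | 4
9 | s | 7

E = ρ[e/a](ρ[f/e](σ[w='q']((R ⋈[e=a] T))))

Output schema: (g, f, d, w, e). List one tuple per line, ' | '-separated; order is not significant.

Row counts bottom-up:
  R → 6
  T → 4
  (R ⋈[e=a] T) → 2
  σ[w='q']((R ⋈[e=a] T)) → 2
  ρ[f/e](σ[w='q']((R ⋈[e=a] T))) → 2
  ρ[e/a](ρ[f/e](σ[w='q']((R ⋈[e=a] T)))) → 2

== RESULT ==
g | f | d | w | e
3 | 2 | 2 | q | 2
8 | 2 | 2 | q | 2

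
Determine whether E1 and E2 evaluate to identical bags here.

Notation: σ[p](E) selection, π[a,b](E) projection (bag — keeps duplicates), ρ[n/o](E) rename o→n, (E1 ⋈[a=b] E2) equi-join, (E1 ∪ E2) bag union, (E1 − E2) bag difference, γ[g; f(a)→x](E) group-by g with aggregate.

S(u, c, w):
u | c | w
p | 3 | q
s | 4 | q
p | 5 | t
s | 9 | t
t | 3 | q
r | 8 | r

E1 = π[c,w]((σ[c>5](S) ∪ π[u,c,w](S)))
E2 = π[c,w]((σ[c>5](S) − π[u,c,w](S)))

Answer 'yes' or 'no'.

E1 per-node cardinality:
  S → 6
  σ[c>5](S) → 2
  S → 6
  π[u,c,w](S) → 6
  (σ[c>5](S) ∪ π[u,c,w](S)) → 8
  π[c,w]((σ[c>5](S) ∪ π[u,c,w](S))) → 8
E2 per-node cardinality:
  S → 6
  σ[c>5](S) → 2
  S → 6
  π[u,c,w](S) → 6
  (σ[c>5](S) − π[u,c,w](S)) → 0
  π[c,w]((σ[c>5](S) − π[u,c,w](S))) → 0

E1 result:
c | w
3 | q
3 | q
4 | q
5 | t
8 | r
8 | r
9 | t
9 | t
E2 result:
c | w
(0 rows)
Witness: (3, 'q') appears 2× in E1 but 0× in E2.

no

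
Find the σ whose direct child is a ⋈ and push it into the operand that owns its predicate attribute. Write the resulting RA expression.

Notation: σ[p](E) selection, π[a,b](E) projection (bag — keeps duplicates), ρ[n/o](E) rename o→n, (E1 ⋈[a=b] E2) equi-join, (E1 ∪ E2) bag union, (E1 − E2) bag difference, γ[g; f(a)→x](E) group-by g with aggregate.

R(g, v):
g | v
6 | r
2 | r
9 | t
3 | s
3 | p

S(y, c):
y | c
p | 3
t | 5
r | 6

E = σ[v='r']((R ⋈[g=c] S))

σ filters on v, owned by the left side.
E' = (σ[v='r'](R) ⋈[g=c] S)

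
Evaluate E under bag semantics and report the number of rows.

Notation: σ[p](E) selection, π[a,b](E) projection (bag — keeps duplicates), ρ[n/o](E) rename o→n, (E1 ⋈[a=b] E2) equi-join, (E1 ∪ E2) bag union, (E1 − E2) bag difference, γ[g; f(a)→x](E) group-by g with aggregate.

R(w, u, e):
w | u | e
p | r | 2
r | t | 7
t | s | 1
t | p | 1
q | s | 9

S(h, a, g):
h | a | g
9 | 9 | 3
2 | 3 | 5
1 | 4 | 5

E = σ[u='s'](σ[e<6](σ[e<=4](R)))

Subexpression sizes:
  R → 5
  σ[e<=4](R) → 3
  σ[e<6](σ[e<=4](R)) → 3
  σ[u='s'](σ[e<6](σ[e<=4](R))) → 1

|E| = 1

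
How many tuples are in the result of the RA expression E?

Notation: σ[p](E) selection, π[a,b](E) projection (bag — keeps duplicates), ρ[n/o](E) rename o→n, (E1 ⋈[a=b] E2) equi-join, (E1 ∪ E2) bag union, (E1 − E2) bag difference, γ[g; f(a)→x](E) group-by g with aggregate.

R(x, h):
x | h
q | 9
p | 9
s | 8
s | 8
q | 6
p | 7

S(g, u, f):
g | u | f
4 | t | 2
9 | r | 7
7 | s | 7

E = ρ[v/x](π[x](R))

Per-node cardinality:
  R → 6
  π[x](R) → 6
  ρ[v/x](π[x](R)) → 6

|E| = 6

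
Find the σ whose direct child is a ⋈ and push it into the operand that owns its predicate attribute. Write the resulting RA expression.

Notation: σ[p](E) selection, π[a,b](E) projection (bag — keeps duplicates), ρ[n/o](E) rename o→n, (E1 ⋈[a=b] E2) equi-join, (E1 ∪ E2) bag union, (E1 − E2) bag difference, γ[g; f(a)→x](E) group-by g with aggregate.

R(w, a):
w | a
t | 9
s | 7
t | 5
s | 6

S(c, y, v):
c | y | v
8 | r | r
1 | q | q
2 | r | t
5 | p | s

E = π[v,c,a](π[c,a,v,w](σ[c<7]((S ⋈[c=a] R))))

σ filters on c, owned by the left side.
E' = π[v,c,a](π[c,a,v,w]((σ[c<7](S) ⋈[c=a] R)))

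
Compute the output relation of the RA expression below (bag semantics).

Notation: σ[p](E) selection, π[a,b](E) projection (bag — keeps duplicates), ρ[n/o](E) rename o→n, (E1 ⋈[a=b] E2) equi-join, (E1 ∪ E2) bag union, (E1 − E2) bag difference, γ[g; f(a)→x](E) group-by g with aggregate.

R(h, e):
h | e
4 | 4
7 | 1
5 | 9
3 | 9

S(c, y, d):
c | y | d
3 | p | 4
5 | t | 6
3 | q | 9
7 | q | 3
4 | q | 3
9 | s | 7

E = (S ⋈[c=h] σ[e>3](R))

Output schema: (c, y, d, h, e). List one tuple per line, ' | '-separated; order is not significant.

Per-node cardinality:
  S → 6
  R → 4
  σ[e>3](R) → 3
  (S ⋈[c=h] σ[e>3](R)) → 4

== RESULT ==
c | y | d | h | e
3 | p | 4 | 3 | 9
3 | q | 9 | 3 | 9
4 | q | 3 | 4 | 4
5 | t | 6 | 5 | 9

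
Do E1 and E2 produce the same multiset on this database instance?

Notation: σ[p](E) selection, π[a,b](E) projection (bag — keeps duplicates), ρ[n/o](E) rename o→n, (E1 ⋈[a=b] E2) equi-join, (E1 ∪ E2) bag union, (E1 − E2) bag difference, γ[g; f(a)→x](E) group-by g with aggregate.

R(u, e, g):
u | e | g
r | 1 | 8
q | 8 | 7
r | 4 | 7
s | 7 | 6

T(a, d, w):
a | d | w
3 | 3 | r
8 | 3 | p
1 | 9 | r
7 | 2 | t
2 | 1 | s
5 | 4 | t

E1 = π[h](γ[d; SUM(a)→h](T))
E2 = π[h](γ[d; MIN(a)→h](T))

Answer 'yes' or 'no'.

E1 per-node cardinality:
  T → 6
  γ[d; SUM(a)→h](T) → 5
  π[h](γ[d; SUM(a)→h](T)) → 5
E2 per-node cardinality:
  T → 6
  γ[d; MIN(a)→h](T) → 5
  π[h](γ[d; MIN(a)→h](T)) → 5

E1 result:
h
1
2
5
7
11
E2 result:
h
1
2
3
5
7
Witness: (11,) appears 1× in E1 but 0× in E2.

no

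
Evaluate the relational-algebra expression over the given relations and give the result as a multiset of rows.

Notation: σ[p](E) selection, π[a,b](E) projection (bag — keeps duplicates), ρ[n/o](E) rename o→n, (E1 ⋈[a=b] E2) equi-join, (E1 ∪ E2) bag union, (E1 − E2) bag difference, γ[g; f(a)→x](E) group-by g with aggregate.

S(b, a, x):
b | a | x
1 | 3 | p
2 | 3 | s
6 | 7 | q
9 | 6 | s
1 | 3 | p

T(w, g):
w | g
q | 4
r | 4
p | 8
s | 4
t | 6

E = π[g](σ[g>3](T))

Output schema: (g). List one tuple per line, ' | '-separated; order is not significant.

Row counts bottom-up:
  T → 5
  σ[g>3](T) → 5
  π[g](σ[g>3](T)) → 5

== RESULT ==
g
4
4
4
6
8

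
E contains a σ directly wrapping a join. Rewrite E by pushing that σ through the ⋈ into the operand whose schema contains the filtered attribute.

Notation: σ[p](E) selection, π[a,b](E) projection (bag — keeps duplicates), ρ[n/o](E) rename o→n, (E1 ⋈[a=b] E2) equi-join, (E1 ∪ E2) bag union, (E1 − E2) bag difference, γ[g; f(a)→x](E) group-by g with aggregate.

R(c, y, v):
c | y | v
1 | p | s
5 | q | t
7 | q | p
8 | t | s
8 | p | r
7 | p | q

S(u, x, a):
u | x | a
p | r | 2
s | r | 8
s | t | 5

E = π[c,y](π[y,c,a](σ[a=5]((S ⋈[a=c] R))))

σ filters on a, owned by the left side.
E' = π[c,y](π[y,c,a]((σ[a=5](S) ⋈[a=c] R)))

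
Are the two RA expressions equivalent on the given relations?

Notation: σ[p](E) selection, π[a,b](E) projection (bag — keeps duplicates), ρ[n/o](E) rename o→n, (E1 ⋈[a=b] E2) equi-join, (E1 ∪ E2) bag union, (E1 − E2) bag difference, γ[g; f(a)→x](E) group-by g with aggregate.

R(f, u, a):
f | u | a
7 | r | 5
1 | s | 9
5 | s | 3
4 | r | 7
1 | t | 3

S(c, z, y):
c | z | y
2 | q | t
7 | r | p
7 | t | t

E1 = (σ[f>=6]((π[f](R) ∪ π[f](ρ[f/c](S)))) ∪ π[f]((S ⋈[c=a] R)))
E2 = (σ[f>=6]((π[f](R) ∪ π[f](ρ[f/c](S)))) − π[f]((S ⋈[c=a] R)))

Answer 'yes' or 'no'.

E1 stepwise |·|:
  R → 5
  π[f](R) → 5
  S → 3
  ρ[f/c](S) → 3
  π[f](ρ[f/c](S)) → 3
  (π[f](R) ∪ π[f](ρ[f/c](S))) → 8
  σ[f>=6]((π[f](R) ∪ π[f](ρ[f/c](S)))) → 3
  S → 3
  R → 5
  (S ⋈[c=a] R) → 2
  π[f]((S ⋈[c=a] R)) → 2
  (σ[f>=6]((π[f](R) ∪ π[f](ρ[f/c](S)))) ∪ π[f]((S ⋈[c=a] R))) → 5
E2 stepwise |·|:
  R → 5
  π[f](R) → 5
  S → 3
  ρ[f/c](S) → 3
  π[f](ρ[f/c](S)) → 3
  (π[f](R) ∪ π[f](ρ[f/c](S))) → 8
  σ[f>=6]((π[f](R) ∪ π[f](ρ[f/c](S)))) → 3
  S → 3
  R → 5
  (S ⋈[c=a] R) → 2
  π[f]((S ⋈[c=a] R)) → 2
  (σ[f>=6]((π[f](R) ∪ π[f](ρ[f/c](S)))) − π[f]((S ⋈[c=a] R))) → 3

E1 result:
f
4
4
7
7
7
E2 result:
f
7
7
7
Witness: (4,) appears 2× in E1 but 0× in E2.

no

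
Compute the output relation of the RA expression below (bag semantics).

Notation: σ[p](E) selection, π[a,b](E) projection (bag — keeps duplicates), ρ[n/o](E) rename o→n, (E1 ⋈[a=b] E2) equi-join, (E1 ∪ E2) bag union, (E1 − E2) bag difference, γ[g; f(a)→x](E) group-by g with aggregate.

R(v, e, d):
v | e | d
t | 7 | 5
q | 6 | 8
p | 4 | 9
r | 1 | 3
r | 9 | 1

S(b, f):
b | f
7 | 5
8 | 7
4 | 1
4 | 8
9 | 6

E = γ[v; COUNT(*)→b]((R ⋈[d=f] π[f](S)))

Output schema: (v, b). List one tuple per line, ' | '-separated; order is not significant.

Subexpression sizes:
  R → 5
  S → 5
  π[f](S) → 5
  (R ⋈[d=f] π[f](S)) → 3
  γ[v; COUNT(*)→b]((R ⋈[d=f] π[f](S))) → 3

== RESULT ==
v | b
q | 1
r | 1
t | 1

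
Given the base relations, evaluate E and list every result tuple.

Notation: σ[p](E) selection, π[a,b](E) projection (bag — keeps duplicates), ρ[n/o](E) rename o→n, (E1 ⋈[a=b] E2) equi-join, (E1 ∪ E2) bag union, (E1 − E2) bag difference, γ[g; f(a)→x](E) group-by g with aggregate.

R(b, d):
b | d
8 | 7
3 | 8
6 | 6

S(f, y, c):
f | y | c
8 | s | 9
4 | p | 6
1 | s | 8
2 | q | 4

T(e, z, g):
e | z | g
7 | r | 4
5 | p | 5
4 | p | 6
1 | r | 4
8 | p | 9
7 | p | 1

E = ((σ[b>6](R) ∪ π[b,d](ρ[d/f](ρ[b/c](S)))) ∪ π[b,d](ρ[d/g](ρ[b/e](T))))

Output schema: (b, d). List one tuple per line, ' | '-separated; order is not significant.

Per-node cardinality:
  R → 3
  σ[b>6](R) → 1
  S → 4
  ρ[b/c](S) → 4
  ρ[d/f](ρ[b/c](S)) → 4
  π[b,d](ρ[d/f](ρ[b/c](S))) → 4
  (σ[b>6](R) ∪ π[b,d](ρ[d/f](ρ[b/c](S)))) → 5
  T → 6
  ρ[b/e](T) → 6
  ρ[d/g](ρ[b/e](T)) → 6
  π[b,d](ρ[d/g](ρ[b/e](T))) → 6
  ((σ[b>6](R) ∪ π[b,d](ρ[d/f](ρ[b/c](S)))) ∪ π[b,d](ρ[d/g](ρ[b/e](T)))) → 11

== RESULT ==
b | d
1 | 4
4 | 2
4 | 6
5 | 5
6 | 4
7 | 1
7 | 4
8 | 1
8 | 7
8 | 9
9 | 8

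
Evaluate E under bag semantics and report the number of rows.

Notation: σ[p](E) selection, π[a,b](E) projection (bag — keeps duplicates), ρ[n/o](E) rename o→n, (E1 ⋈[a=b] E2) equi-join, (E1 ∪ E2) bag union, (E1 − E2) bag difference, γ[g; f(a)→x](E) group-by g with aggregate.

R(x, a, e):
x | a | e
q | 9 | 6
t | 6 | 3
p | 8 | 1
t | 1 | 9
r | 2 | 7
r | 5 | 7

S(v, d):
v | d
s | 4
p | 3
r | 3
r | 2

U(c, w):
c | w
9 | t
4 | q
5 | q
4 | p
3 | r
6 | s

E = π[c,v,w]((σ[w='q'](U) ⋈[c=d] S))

Stepwise |·|:
  U → 6
  σ[w='q'](U) → 2
  S → 4
  (σ[w='q'](U) ⋈[c=d] S) → 1
  π[c,v,w]((σ[w='q'](U) ⋈[c=d] S)) → 1

|E| = 1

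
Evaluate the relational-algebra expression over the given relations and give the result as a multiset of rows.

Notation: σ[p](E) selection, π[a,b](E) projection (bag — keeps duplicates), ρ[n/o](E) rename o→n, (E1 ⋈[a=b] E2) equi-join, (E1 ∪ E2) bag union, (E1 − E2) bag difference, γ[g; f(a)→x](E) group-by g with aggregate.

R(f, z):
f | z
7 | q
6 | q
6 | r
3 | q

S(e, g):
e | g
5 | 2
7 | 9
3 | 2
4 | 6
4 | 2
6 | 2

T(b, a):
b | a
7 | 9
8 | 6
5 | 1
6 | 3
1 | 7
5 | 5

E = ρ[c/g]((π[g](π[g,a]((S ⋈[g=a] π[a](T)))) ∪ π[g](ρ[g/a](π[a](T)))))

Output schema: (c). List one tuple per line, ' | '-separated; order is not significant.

Row counts bottom-up:
  S → 6
  T → 6
  π[a](T) → 6
  (S ⋈[g=a] π[a](T)) → 2
  π[g,a]((S ⋈[g=a] π[a](T))) → 2
  π[g](π[g,a]((S ⋈[g=a] π[a](T)))) → 2
  T → 6
  π[a](T) → 6
  ρ[g/a](π[a](T)) → 6
  π[g](ρ[g/a](π[a](T))) → 6
  (π[g](π[g,a]((S ⋈[g=a] π[a](T)))) ∪ π[g](ρ[g/a](π[a](T)))) → 8
  ρ[c/g]((π[g](π[g,a]((S ⋈[g=a] π[a](T)))) ∪ π[g](ρ[g/a](π[a](T))))) → 8

== RESULT ==
c
1
3
5
6
6
7
9
9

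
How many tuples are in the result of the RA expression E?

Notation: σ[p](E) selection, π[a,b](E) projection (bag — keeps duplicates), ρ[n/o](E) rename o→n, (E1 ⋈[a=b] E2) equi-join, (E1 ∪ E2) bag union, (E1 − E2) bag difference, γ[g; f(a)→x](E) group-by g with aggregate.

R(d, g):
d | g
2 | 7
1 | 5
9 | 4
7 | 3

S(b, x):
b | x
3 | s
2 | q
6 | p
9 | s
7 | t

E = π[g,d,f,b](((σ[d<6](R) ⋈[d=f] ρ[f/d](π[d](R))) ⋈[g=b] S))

Subexpression sizes:
  R → 4
  σ[d<6](R) → 2
  R → 4
  π[d](R) → 4
  ρ[f/d](π[d](R)) → 4
  (σ[d<6](R) ⋈[d=f] ρ[f/d](π[d](R))) → 2
  S → 5
  ((σ[d<6](R) ⋈[d=f] ρ[f/d](π[d](R))) ⋈[g=b] S) → 1
  π[g,d,f,b](((σ[d<6](R) ⋈[d=f] ρ[f/d](π[d](R))) ⋈[g=b] S)) → 1

|E| = 1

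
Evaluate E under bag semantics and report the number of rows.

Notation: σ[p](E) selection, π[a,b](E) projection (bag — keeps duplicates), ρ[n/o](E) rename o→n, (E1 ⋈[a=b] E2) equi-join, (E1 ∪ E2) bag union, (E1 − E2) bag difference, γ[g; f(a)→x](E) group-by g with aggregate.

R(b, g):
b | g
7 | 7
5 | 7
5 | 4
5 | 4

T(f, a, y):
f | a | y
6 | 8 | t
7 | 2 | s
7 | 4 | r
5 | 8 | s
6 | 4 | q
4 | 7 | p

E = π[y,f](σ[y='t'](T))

Row counts bottom-up:
  T → 6
  σ[y='t'](T) → 1
  π[y,f](σ[y='t'](T)) → 1

|E| = 1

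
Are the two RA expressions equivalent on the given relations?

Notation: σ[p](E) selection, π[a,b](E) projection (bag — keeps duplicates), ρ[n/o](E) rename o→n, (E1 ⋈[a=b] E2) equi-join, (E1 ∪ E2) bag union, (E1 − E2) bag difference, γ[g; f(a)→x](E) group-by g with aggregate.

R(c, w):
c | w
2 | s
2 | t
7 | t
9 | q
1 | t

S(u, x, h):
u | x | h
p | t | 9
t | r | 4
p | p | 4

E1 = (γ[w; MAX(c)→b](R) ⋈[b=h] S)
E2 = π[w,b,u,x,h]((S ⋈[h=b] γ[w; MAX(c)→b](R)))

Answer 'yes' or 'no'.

E1 per-node cardinality:
  R → 5
  γ[w; MAX(c)→b](R) → 3
  S → 3
  (γ[w; MAX(c)→b](R) ⋈[b=h] S) → 1
E2 per-node cardinality:
  S → 3
  R → 5
  γ[w; MAX(c)→b](R) → 3
  (S ⋈[h=b] γ[w; MAX(c)→b](R)) → 1
  π[w,b,u,x,h]((S ⋈[h=b] γ[w; MAX(c)→b](R))) → 1

E1 and E2 produce the same multiset:
w | b | u | x | h
q | 9 | p | t | 9

yes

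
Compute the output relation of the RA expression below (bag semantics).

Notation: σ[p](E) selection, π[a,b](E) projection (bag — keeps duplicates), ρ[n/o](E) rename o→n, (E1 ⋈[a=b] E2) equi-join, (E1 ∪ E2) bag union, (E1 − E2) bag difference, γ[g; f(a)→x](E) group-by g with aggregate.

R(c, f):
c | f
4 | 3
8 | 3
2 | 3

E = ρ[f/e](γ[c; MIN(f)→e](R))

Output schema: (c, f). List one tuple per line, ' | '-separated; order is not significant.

Row counts bottom-up:
  R → 3
  γ[c; MIN(f)→e](R) → 3
  ρ[f/e](γ[c; MIN(f)→e](R)) → 3

== RESULT ==
c | f
2 | 3
4 | 3
8 | 3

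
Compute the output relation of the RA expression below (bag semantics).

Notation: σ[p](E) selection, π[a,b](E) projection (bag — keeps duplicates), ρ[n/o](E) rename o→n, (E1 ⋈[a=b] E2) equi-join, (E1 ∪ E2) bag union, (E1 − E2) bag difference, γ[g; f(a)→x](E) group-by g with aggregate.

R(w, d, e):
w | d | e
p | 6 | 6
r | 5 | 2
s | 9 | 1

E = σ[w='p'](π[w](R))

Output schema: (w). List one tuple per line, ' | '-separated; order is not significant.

Per-node cardinality:
  R → 3
  π[w](R) → 3
  σ[w='p'](π[w](R)) → 1

== RESULT ==
w
p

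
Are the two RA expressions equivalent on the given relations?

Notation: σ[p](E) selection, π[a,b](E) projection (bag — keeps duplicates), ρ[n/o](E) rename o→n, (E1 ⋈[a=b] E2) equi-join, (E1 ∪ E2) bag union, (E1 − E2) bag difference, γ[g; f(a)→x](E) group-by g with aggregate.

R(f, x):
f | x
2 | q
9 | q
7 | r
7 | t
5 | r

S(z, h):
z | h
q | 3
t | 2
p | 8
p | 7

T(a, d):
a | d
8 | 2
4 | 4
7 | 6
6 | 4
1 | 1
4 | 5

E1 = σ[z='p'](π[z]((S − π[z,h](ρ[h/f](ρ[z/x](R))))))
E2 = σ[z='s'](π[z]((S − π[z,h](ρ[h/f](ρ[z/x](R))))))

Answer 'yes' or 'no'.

E1 stepwise |·|:
  S → 4
  R → 5
  ρ[z/x](R) → 5
  ρ[h/f](ρ[z/x](R)) → 5
  π[z,h](ρ[h/f](ρ[z/x](R))) → 5
  (S − π[z,h](ρ[h/f](ρ[z/x](R)))) → 4
  π[z]((S − π[z,h](ρ[h/f](ρ[z/x](R))))) → 4
  σ[z='p'](π[z]((S − π[z,h](ρ[h/f](ρ[z/x](R)))))) → 2
E2 stepwise |·|:
  S → 4
  R → 5
  ρ[z/x](R) → 5
  ρ[h/f](ρ[z/x](R)) → 5
  π[z,h](ρ[h/f](ρ[z/x](R))) → 5
  (S − π[z,h](ρ[h/f](ρ[z/x](R)))) → 4
  π[z]((S − π[z,h](ρ[h/f](ρ[z/x](R))))) → 4
  σ[z='s'](π[z]((S − π[z,h](ρ[h/f](ρ[z/x](R)))))) → 0

E1 result:
z
p
p
E2 result:
z
(0 rows)
Witness: ('p',) appears 2× in E1 but 0× in E2.

no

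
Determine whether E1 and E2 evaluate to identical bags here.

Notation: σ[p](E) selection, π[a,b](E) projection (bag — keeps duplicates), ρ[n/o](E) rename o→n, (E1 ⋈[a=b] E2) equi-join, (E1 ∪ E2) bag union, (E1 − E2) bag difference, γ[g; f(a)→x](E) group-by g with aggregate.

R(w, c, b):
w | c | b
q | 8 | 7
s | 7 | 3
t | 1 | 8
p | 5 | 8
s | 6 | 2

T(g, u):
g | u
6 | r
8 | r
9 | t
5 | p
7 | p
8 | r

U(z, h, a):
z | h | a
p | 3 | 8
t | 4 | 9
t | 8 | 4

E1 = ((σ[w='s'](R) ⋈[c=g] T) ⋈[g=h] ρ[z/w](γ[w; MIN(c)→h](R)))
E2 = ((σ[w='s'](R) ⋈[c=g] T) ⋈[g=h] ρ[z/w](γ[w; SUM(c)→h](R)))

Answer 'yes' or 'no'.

E1 per-node cardinality:
  R → 5
  σ[w='s'](R) → 2
  T → 6
  (σ[w='s'](R) ⋈[c=g] T) → 2
  R → 5
  γ[w; MIN(c)→h](R) → 4
  ρ[z/w](γ[w; MIN(c)→h](R)) → 4
  ((σ[w='s'](R) ⋈[c=g] T) ⋈[g=h] ρ[z/w](γ[w; MIN(c)→h](R))) → 1
E2 per-node cardinality:
  R → 5
  σ[w='s'](R) → 2
  T → 6
  (σ[w='s'](R) ⋈[c=g] T) → 2
  R → 5
  γ[w; SUM(c)→h](R) → 4
  ρ[z/w](γ[w; SUM(c)→h](R)) → 4
  ((σ[w='s'](R) ⋈[c=g] T) ⋈[g=h] ρ[z/w](γ[w; SUM(c)→h](R))) → 0

E1 result:
w | c | b | g | u | z | h
s | 6 | 2 | 6 | r | s | 6
E2 result:
w | c | b | g | u | z | h
(0 rows)
Witness: ('s', 6, 2, 6, 'r', 's', 6) appears 1× in E1 but 0× in E2.

no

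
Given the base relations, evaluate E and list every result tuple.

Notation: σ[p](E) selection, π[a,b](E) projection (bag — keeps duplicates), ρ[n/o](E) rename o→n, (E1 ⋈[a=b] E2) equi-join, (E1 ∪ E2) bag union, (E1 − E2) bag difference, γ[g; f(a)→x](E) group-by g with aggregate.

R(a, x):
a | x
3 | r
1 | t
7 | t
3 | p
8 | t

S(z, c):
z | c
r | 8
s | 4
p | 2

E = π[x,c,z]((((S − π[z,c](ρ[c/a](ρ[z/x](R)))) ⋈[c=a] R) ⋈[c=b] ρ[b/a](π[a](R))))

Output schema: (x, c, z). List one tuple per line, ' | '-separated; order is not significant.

Subexpression sizes:
  S → 3
  R → 5
  ρ[z/x](R) → 5
  ρ[c/a](ρ[z/x](R)) → 5
  π[z,c](ρ[c/a](ρ[z/x](R))) → 5
  (S − π[z,c](ρ[c/a](ρ[z/x](R)))) → 3
  R → 5
  ((S − π[z,c](ρ[c/a](ρ[z/x](R)))) ⋈[c=a] R) → 1
  R → 5
  π[a](R) → 5
  ρ[b/a](π[a](R)) → 5
  (((S − π[z,c](ρ[c/a](ρ[z/x](R)))) ⋈[c=a] R) ⋈[c=b] ρ[b/a](π[a](R))) → 1
  π[x,c,z]((((S − π[z,c](ρ[c/a](ρ[z/x](R)))) ⋈[c=a] R) ⋈[c=b] ρ[b/a](π[a](R)))) → 1

== RESULT ==
x | c | z
t | 8 | r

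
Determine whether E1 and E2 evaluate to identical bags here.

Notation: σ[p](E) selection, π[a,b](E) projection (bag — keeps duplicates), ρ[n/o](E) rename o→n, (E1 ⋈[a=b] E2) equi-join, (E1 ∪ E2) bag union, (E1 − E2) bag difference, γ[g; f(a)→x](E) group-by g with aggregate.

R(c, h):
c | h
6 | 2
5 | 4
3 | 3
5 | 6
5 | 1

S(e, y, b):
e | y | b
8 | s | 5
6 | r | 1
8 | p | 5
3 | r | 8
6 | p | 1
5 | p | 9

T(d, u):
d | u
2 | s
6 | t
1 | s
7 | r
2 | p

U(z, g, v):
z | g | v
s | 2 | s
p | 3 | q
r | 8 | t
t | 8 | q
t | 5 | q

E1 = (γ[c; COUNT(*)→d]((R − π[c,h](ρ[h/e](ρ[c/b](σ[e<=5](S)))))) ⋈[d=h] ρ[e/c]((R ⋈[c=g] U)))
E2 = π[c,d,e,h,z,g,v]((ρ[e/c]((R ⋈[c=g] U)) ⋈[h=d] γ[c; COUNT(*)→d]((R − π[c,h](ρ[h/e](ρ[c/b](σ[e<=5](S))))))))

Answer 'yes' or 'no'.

E1 subexpression sizes:
  R → 5
  S → 6
  σ[e<=5](S) → 2
  ρ[c/b](σ[e<=5](S)) → 2
  ρ[h/e](ρ[c/b](σ[e<=5](S))) → 2
  π[c,h](ρ[h/e](ρ[c/b](σ[e<=5](S)))) → 2
  (R − π[c,h](ρ[h/e](ρ[c/b](σ[e<=5](S))))) → 5
  γ[c; COUNT(*)→d]((R − π[c,h](ρ[h/e](ρ[c/b](σ[e<=5](S)))))) → 3
  R → 5
  U → 5
  (R ⋈[c=g] U) → 4
  ρ[e/c]((R ⋈[c=g] U)) → 4
  (γ[c; COUNT(*)→d]((R − π[c,h](ρ[h/e](ρ[c/b](σ[e<=5](S)))))) ⋈[d=h] ρ[e/c]((R ⋈[c=g] U))) → 3
E2 subexpression sizes:
  R → 5
  U → 5
  (R ⋈[c=g] U) → 4
  ρ[e/c]((R ⋈[c=g] U)) → 4
  R → 5
  S → 6
  σ[e<=5](S) → 2
  ρ[c/b](σ[e<=5](S)) → 2
  ρ[h/e](ρ[c/b](σ[e<=5](S))) → 2
  π[c,h](ρ[h/e](ρ[c/b](σ[e<=5](S)))) → 2
  (R − π[c,h](ρ[h/e](ρ[c/b](σ[e<=5](S))))) → 5
  γ[c; COUNT(*)→d]((R − π[c,h](ρ[h/e](ρ[c/b](σ[e<=5](S)))))) → 3
  (ρ[e/c]((R ⋈[c=g] U)) ⋈[h=d] γ[c; COUNT(*)→d]((R − π[c,h](ρ[h/e](ρ[c/b](σ[e<=5](S))))))) → 3
  π[c,d,e,h,z,g,v]((ρ[e/c]((R ⋈[c=g] U)) ⋈[h=d] γ[c; COUNT(*)→d]((R − π[c,h](ρ[h/e](ρ[c/b](σ[e<=5](S)))))))) → 3

E1 and E2 produce the same multiset:
c | d | e | h | z | g | v
3 | 1 | 5 | 1 | t | 5 | q
5 | 3 | 3 | 3 | p | 3 | q
6 | 1 | 5 | 1 | t | 5 | q

yes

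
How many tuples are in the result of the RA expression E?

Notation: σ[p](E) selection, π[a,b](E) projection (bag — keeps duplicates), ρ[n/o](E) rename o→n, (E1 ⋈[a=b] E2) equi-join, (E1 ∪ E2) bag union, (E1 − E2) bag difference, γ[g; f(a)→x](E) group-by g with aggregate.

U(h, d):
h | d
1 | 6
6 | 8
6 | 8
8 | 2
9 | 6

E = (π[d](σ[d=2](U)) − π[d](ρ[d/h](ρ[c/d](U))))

Per-node cardinality:
  U → 5
  σ[d=2](U) → 1
  π[d](σ[d=2](U)) → 1
  U → 5
  ρ[c/d](U) → 5
  ρ[d/h](ρ[c/d](U)) → 5
  π[d](ρ[d/h](ρ[c/d](U))) → 5
  (π[d](σ[d=2](U)) − π[d](ρ[d/h](ρ[c/d](U)))) → 1

|E| = 1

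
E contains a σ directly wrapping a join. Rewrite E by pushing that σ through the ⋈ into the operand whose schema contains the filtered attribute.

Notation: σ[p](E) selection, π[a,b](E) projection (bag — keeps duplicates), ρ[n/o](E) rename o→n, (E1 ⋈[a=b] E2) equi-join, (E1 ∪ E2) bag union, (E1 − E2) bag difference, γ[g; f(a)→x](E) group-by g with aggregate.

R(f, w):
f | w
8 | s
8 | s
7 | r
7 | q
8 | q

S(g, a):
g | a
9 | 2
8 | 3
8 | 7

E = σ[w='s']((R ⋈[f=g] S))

σ filters on w, owned by the left side.
E' = (σ[w='s'](R) ⋈[f=g] S)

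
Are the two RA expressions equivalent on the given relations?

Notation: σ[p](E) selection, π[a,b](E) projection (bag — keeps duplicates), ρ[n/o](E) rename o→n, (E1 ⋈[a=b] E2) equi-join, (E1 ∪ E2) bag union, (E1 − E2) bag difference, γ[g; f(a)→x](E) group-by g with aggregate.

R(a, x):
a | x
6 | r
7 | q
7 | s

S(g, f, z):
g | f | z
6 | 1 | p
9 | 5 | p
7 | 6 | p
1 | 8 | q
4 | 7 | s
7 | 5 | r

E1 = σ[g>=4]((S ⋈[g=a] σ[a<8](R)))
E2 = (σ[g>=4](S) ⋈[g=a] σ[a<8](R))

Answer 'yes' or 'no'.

E1 row counts bottom-up:
  S → 6
  R → 3
  σ[a<8](R) → 3
  (S ⋈[g=a] σ[a<8](R)) → 5
  σ[g>=4]((S ⋈[g=a] σ[a<8](R))) → 5
E2 row counts bottom-up:
  S → 6
  σ[g>=4](S) → 5
  R → 3
  σ[a<8](R) → 3
  (σ[g>=4](S) ⋈[g=a] σ[a<8](R)) → 5

E1 and E2 produce the same multiset:
g | f | z | a | x
6 | 1 | p | 6 | r
7 | 5 | r | 7 | q
7 | 5 | r | 7 | s
7 | 6 | p | 7 | q
7 | 6 | p | 7 | s

yes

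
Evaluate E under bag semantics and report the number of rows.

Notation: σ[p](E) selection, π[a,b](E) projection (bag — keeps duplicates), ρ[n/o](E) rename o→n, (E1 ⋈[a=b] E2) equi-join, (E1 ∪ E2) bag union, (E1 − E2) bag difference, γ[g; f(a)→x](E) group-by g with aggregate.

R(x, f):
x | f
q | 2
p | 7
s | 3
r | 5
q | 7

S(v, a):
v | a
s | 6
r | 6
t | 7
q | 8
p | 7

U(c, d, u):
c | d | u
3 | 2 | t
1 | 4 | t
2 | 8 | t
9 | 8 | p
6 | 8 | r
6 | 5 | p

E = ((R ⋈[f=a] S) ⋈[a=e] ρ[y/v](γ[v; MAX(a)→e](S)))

Row counts bottom-up:
  R → 5
  S → 5
  (R ⋈[f=a] S) → 4
  S → 5
  γ[v; MAX(a)→e](S) → 5
  ρ[y/v](γ[v; MAX(a)→e](S)) → 5
  ((R ⋈[f=a] S) ⋈[a=e] ρ[y/v](γ[v; MAX(a)→e](S))) → 8

|E| = 8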